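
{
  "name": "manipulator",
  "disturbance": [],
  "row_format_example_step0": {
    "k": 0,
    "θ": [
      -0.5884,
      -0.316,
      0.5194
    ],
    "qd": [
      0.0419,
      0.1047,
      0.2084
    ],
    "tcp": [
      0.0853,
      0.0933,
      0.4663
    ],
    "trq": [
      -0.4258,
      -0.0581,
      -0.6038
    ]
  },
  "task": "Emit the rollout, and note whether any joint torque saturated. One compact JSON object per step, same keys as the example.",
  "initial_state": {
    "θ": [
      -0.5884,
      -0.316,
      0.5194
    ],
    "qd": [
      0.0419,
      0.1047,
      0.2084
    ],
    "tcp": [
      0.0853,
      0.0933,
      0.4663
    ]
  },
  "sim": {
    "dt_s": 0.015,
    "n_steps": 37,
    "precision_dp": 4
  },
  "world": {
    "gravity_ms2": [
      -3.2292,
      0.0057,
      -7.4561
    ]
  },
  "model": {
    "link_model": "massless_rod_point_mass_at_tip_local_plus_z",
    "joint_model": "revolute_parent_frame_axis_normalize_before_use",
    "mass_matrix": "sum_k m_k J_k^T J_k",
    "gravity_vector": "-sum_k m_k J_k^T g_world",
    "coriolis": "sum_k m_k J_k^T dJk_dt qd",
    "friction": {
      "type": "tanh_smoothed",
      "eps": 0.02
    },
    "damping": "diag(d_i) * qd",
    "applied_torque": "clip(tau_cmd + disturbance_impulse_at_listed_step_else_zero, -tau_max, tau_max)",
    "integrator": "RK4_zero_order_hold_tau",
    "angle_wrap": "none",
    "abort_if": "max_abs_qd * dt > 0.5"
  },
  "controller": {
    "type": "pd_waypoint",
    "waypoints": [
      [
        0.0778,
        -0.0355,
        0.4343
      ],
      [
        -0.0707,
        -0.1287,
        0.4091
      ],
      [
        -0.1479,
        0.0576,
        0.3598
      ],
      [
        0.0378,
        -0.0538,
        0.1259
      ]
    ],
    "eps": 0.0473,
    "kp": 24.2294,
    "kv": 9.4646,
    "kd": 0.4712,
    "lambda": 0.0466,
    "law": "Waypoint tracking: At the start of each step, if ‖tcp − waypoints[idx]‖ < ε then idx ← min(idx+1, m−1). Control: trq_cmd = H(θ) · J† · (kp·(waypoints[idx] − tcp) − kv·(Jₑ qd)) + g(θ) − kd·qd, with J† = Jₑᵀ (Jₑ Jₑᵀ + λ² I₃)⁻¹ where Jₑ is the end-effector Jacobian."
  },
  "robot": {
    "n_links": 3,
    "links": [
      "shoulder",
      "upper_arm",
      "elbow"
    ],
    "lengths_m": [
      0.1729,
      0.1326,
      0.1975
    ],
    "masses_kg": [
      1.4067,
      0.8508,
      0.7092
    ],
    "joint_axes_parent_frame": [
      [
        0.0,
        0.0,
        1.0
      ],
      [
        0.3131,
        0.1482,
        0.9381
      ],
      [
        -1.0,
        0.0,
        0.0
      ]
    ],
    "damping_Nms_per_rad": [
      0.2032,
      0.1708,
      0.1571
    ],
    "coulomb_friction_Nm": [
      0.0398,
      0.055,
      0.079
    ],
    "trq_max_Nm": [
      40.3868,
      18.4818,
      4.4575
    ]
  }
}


{"k":1,"\u03b8":[-0.5873,-0.3212,0.5178],"qd":[-0.3178,0.1911,0.0659],"tcp":[0.0856,0.0933,0.4663],"trq":[-0.2304,-0.1051,-0.4979]}
{"k":2,"\u03b8":[-0.5873,-0.3295,0.5129],"qd":[-0.2821,0.0187,-0.0888],"tcp":[0.0858,0.093,0.4665],"trq":[-0.2464,-0.0319,-0.4001]}
{"k":3,"\u03b8":[-0.5893,-0.3326,0.5098],"qd":[-0.2906,0.2165,-0.0154],"tcp":[0.0859,0.0926,0.4668],"trq":[-0.2484,-0.132,-0.4231]}
{"k":4,"\u03b8":[-0.5897,-0.339,0.5048],"qd":[-0.2469,0.0299,-0.1306],"tcp":[0.0859,0.0922,0.4671],"trq":[-0.2669,-0.0464,-0.355]}
{"k":5,"\u03b8":[-0.5916,-0.3416,0.5014],"qd":[-0.2947,0.2704,-0.0186],"tcp":[0.0859,0.0918,0.4674],"trq":[-0.2471,-0.1628,-0.4012]}
{"k":6,"\u03b8":[-0.5916,-0.3484,0.4958],"qd":[-0.2178,-0.0296,-0.1757],"tcp":[0.0858,0.0914,0.4678],"trq":[-0.2806,-0.0219,-0.3155]}
{"k":7,"\u03b8":[-0.5962,-0.3444,0.4953],"qd":[-0.0788,-0.3033,-0.3128],"tcp":[0.0858,0.0909,0.4679],"trq":[-0.3479,0.103,-0.2443]}
{"k":8,"\u03b8":[-0.6029,-0.335,0.4974],"qd":[-0.2803,0.164,-0.0904],"tcp":[0.0857,0.0903,0.4681],"trq":[-0.2462,-0.1171,-0.3518]}
{"k":9,"\u03b8":[-0.6039,-0.3397,0.4927],"qd":[-0.2494,0.1182,-0.1078],"tcp":[0.0856,0.0899,0.4684],"trq":[-0.2611,-0.0961,-0.337]}
{"k":10,"\u03b8":[-0.605,-0.3435,0.4884],"qd":[-0.2429,0.1654,-0.0799],"tcp":[0.0855,0.0895,0.4687],"trq":[-0.2652,-0.1192,-0.3445]}
{"k":11,"\u03b8":[-0.6058,-0.348,0.4839],"qd":[-0.2538,0.1388,-0.0946],"tcp":[0.0855,0.0891,0.4691],"trq":[-0.2575,-0.1063,-0.3307]}
{"k":12,"\u03b8":[-0.6068,-0.3521,0.4796],"qd":[-0.2324,0.1375,-0.0901],"tcp":[0.0854,0.0887,0.4694],"trq":[-0.2685,-0.1064,-0.3268]}
{"k":13,"\u03b8":[-0.6078,-0.3561,0.4754],"qd":[-0.2335,0.1496,-0.0826],"tcp":[0.0853,0.0883,0.4697],"trq":[-0.2674,-0.1124,-0.3243]}
{"k":14,"\u03b8":[-0.6087,-0.3602,0.4711],"qd":[-0.2327,0.1384,-0.087],"tcp":[0.0852,0.0879,0.47],"trq":[-0.2666,-0.1072,-0.316]}
{"k":15,"\u03b8":[-0.6096,-0.3642,0.467],"qd":[-0.2293,0.1475,-0.0798],"tcp":[0.0851,0.0875,0.4703],"trq":[-0.268,-0.1118,-0.3135]}
{"k":16,"\u03b8":[-0.6106,-0.3683,0.4628],"qd":[-0.2274,0.139,-0.0824],"tcp":[0.085,0.0872,0.4706],"trq":[-0.2679,-0.1079,-0.3062]}
{"k":17,"\u03b8":[-0.6115,-0.3723,0.4587],"qd":[-0.2261,0.1482,-0.0754],"tcp":[0.0849,0.0868,0.4709],"trq":[-0.2681,-0.1125,-0.3038]}
{"k":18,"\u03b8":[-0.6125,-0.3764,0.4545],"qd":[-0.2233,0.1375,-0.079],"tcp":[0.0848,0.0865,0.4712],"trq":[-0.2685,-0.1076,-0.2961]}
{"k":19,"\u03b8":[-0.6135,-0.3803,0.4505],"qd":[-0.2235,0.1514,-0.0697],"tcp":[0.0847,0.0861,0.4715],"trq":[-0.2679,-0.1143,-0.2948]}
{"k":20,"\u03b8":[-0.6144,-0.3844,0.4464],"qd":[-0.2193,0.1332,-0.077],"tcp":[0.0846,0.0857,0.4718],"trq":[-0.269,-0.1059,-0.2854]}
{"k":21,"\u03b8":[-0.6155,-0.3882,0.4425],"qd":[-0.2223,0.1588,-0.0618],"tcp":[0.0845,0.0854,0.472],"trq":[-0.2672,-0.1181,-0.2871]}
{"k":22,"\u03b8":[-0.6164,-0.3924,0.4385],"qd":[-0.2153,0.1235,-0.078],"tcp":[0.0844,0.0851,0.4723],"trq":[-0.2695,-0.1016,-0.2734]}
{"k":23,"\u03b8":[-0.6176,-0.396,0.4347],"qd":[-0.2237,0.1754,-0.0493],"tcp":[0.0843,0.0847,0.4726],"trq":[-0.2652,-0.1263,-0.2818]}
{"k":24,"\u03b8":[-0.6185,-0.4006,0.4305],"qd":[-0.2144,0.1047,-0.0842],"tcp":[0.0842,0.0844,0.4729],"trq":[-0.2681,-0.0929,-0.259]}
{"k":25,"\u03b8":[-0.6198,-0.4039,0.427],"qd":[-0.2291,0.2062,-0.0296],"tcp":[0.0841,0.0841,0.4731],"trq":[-0.2613,-0.1411,-0.2803]}
{"k":26,"\u03b8":[-0.6207,-0.409,0.4225],"qd":[-0.2257,0.0788,-0.0961],"tcp":[0.084,0.0837,0.4734],"trq":[-0.2599,-0.0807,-0.2416]}
{"k":27,"\u03b8":[-0.6223,-0.4119,0.4192],"qd":[-0.2362,0.2454,-0.0049],"tcp":[0.084,0.0834,0.4736],"trq":[-0.2564,-0.1597,-0.2811]}
{"k":28,"\u03b8":[-0.623,-0.4182,0.4142],"qd":[-0.2307,0.0383,-0.1171],"tcp":[0.0839,0.083,0.4739],"trq":[-0.2552,-0.0621,-0.2188]}
{"k":29,"\u03b8":[-0.625,-0.4203,0.4113],"qd":[-0.2481,0.3121,0.0324],"tcp":[0.0838,0.0827,0.4741],"trq":[-0.2495,-0.1916,-0.2874]}
{"k":30,"\u03b8":[-0.6252,-0.4285,0.4053],"qd":[-0.2273,-0.0451,-0.1627],"tcp":[0.0837,0.0824,0.4744],"trq":[-0.2547,-0.0237,-0.1826]}
{"k":31,"\u03b8":[-0.6292,-0.4241,0.4055],"qd":[-0.0827,-0.2578,-0.254],"tcp":[0.0837,0.082,0.4746],"trq":[-0.3281,0.0733,-0.1373]}
{"k":32,"\u03b8":[-0.6342,-0.415,0.4081],"qd":[-0.2358,0.1264,-0.071],"tcp":[0.0836,0.0815,0.4746],"trq":[-0.2482,-0.1069,-0.2276]}
{"k":33,"\u03b8":[-0.6356,-0.4187,0.4045],"qd":[-0.208,0.1708,-0.0362],"tcp":[0.0835,0.0812,0.4748],"trq":[-0.2632,-0.1281,-0.2402]}
{"k":34,"\u03b8":[-0.6366,-0.4231,0.4006],"qd":[-0.1973,0.1071,-0.0661],"tcp":[0.0834,0.0809,0.4751],"trq":[-0.2674,-0.0982,-0.2204]}
{"k":35,"\u03b8":[-0.6379,-0.4263,0.3973],"qd":[-0.2151,0.2094,-0.0109],"tcp":[0.0833,0.0806,0.4753],"trq":[-0.2585,-0.1463,-0.2424]}
{"k":36,"\u03b8":[-0.6388,-0.4317,0.3929],"qd":[-0.2205,0.0794,-0.0818],"tcp":[0.0833,0.0803,0.4755],"trq":[-0.253,-0.0851,-0.2014]}
{"k":37,"\u03b8":[-0.6405,-0.4345,0.3898],"qd":[-0.2196,0.2509,0.0154],"tcp":[0.0832,0.08,0.4757]}
{"summary": "any joint saturated: no"}


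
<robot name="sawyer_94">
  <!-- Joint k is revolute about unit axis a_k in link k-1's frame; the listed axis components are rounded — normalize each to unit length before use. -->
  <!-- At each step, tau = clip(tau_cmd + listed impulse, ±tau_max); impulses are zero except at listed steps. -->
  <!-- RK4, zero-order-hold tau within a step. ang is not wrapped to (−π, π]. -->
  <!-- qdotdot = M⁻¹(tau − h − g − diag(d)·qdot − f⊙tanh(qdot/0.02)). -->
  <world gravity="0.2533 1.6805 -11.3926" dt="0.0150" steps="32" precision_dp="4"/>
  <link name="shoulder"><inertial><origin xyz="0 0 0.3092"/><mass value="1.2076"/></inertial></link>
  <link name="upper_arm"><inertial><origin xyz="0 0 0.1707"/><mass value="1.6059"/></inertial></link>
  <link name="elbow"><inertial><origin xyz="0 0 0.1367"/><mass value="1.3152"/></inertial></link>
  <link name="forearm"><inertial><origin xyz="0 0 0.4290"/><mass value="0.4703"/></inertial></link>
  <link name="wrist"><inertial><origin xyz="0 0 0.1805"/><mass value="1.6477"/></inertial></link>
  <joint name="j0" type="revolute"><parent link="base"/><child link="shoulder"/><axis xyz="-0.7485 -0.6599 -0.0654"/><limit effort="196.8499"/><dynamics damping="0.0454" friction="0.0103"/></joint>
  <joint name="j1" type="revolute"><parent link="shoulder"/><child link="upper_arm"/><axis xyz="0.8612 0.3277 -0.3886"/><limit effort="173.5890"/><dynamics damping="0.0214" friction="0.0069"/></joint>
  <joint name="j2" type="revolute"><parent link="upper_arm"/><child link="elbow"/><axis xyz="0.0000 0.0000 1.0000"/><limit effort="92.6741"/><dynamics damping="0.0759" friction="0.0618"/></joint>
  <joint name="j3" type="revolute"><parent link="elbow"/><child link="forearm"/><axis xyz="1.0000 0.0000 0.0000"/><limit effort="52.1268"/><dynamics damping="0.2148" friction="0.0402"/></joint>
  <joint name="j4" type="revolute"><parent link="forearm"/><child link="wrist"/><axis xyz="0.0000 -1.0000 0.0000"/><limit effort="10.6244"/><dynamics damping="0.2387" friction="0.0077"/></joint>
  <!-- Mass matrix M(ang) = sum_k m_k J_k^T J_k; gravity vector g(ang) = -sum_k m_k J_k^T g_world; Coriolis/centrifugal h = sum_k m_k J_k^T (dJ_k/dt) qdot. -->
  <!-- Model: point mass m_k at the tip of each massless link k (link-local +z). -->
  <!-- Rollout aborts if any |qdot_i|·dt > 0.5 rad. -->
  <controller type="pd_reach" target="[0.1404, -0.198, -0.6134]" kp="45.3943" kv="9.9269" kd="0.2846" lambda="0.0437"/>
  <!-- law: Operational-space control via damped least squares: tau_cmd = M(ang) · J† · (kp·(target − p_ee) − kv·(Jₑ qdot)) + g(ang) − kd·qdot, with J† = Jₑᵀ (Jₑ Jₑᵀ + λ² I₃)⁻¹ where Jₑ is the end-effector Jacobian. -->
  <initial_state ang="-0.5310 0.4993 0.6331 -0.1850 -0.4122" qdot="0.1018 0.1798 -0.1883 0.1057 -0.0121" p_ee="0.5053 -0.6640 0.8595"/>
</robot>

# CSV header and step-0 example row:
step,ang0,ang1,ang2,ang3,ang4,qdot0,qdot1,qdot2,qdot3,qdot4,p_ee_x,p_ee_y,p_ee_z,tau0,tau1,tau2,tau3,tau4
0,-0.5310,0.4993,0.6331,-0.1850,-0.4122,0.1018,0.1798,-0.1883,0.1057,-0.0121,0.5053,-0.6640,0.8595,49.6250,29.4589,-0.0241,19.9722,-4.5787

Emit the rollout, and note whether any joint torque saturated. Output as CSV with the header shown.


step,ang0,ang1,ang2,ang3,ang4,qdot0,qdot1,qdot2,qdot3,qdot4,p_ee_x,p_ee_y,p_ee_z,tau0,tau1,tau2,tau3,tau4
1,-0.5134,0.5307,0.6197,-0.1887,-0.4693,2.1977,3.8824,-1.9521,-0.5946,-7.1129,0.5037,-0.6641,0.8521,47.9551,20.1801,0.0849,15.7197,-2.8276
2,-0.4700,0.6039,0.5692,-0.1992,-0.5988,3.5128,5.6912,-4.6837,-0.7633,-9.8853,0.4983,-0.6628,0.8335,38.5830,12.5189,-0.3101,11.6381,-3.4660
3,-0.4126,0.6923,0.4881,-0.2086,-0.7581,4.0977,6.0104,-6.2379,-0.4966,-11.1846,0.4878,-0.6611,0.8053,23.6821,7.5080,-0.9639,7.7652,-4.2017
4,-0.3504,0.7802,0.3838,-0.2156,-0.9294,4.1808,5.7030,-7.7237,-0.4939,-11.5863,0.4717,-0.6587,0.7693,8.8277,3.9113,-1.0744,3.8639,-4.3914
5,-0.2895,0.8625,0.2599,-0.2262,-1.1032,3.9433,5.3051,-8.8087,-0.9610,-11.5487,0.4503,-0.6553,0.7272,-3.5012,1.1437,-0.6925,0.0043,-3.8938
6,-0.2332,0.9406,0.1243,-0.2474,-1.2731,3.5703,5.1541,-9.2060,-1.8636,-11.1003,0.4247,-0.6506,0.6811,-12.1208,-0.9848,-0.1121,-3.4772,-2.9048
7,-0.1826,1.0189,-0.0119,-0.2836,-1.4331,3.2003,5.2867,-8.8715,-2.9061,-10.2518,0.3964,-0.6445,0.6327,-16.4873,-2.6683,0.3952,-6.1617,-1.7232
8,-0.1370,1.1003,-0.1396,-0.3347,-1.5781,2.8800,5.5444,-8.1150,-3.8092,-9.1295,0.3674,-0.6369,0.5831,-16.9151,-4.2608,0.7954,-7.8320,-0.6177
9,-0.0958,1.1855,-0.2551,-0.3973,-1.7051,2.6014,5.7918,-7.2620,-4.4781,-7.8569,0.3395,-0.6278,0.5328,-14.3954,-6.0682,1.2090,-8.5354,0.2260
10,-0.0587,1.2738,-0.3581,-0.4682,-1.8124,2.3470,5.9701,-6.4663,-4.9160,-6.4925,0.3137,-0.6175,0.4818,-10.0331,-8.2494,1.7720,-8.4649,0.7135
11,-0.0253,1.3641,-0.4499,-0.5438,-1.8990,2.1020,6.0613,-5.7663,-5.1405,-5.0646,0.2906,-0.6060,0.4300,-4.7919,-10.8468,2.5824,-7.8530,0.8335
12,0.0045,1.4551,-0.5317,-0.6212,-1.9640,1.8537,6.0633,-5.1578,-5.1665,-3.6061,0.2702,-0.5936,0.3774,0.5591,-13.8102,3.6832,-6.9188,0.6381
13,0.0303,1.5455,-0.6050,-0.6977,-2.0073,1.5914,5.9837,-4.6248,-5.0118,-2.1650,0.2524,-0.5801,0.3238,5.4821,-17.0097,5.0561,-5.8448,0.2168
14,0.0521,1.6342,-0.6705,-0.7706,-2.0296,1.3078,5.8380,-4.1457,-4.7022,-0.7960,0.2366,-0.5657,0.2693,9.6885,-20.2648,6.6286,-4.7686,-0.3293
15,0.0694,1.7204,-0.7291,-0.8379,-2.0322,0.9991,5.6464,-3.6956,-4.2710,0.4508,0.2226,-0.5502,0.2144,13.0991,-23.3844,8.2954,-3.7865,-0.9075
16,0.0819,1.8035,-0.7810,-0.8980,-2.0174,0.6651,5.4300,-3.2506,-3.7547,1.5383,0.2098,-0.5335,0.1593,15.7641,-26.2022,9.9434,-2.9613,-1.4444
17,0.0892,1.8833,-0.8261,-0.9501,-1.9874,0.3099,5.2057,-2.7929,-3.1898,2.4560,0.1979,-0.5157,0.1046,17.8137,-28.5967,11.4742,-2.3317,-1.8967
18,0.0910,1.9598,-0.8641,-0.9935,-1.9450,-0.0608,4.9853,-2.3109,-2.6104,3.2026,0.1866,-0.4968,0.0510,19.3667,-30.4930,12.8130,-1.9174,-2.2379
19,0.0872,2.0330,-0.8948,-1.0283,-1.8926,-0.4397,4.7743,-1.8014,-2.0472,3.7881,0.1758,-0.4770,-0.0010,20.5198,-31.8597,13.9127,-1.7225,-2.4583
20,0.0778,2.1032,-0.9176,-1.0551,-1.8324,-0.8204,4.5737,-1.2672,-1.5273,4.2279,0.1653,-0.4565,-0.0509,21.3431,-32.7003,14.7517,-1.7381,-2.5607
21,0.0626,2.1704,-0.9324,-1.0745,-1.7666,-1.1954,4.3802,-0.7190,-1.0734,4.5428,0.1552,-0.4355,-0.0983,21.8863,-33.0441,15.3300,-1.9446,-2.5569
22,0.0420,2.2347,-0.9389,-1.0877,-1.6967,-1.5577,4.1883,-0.1734,-0.7032,4.7553,0.1453,-0.4145,-0.1428,22.1863,-32.9376,15.6634,-2.3137,-2.4645
23,0.0160,2.2960,-0.9377,-1.0961,-1.6242,-1.8923,3.9750,0.3101,-0.4308,4.9040,0.1357,-0.3935,-0.1844,22.2932,-32.4567,15.8039,-2.8181,-2.3083
24,-0.0147,2.3540,-0.9296,-1.1011,-1.5499,-2.1970,3.7478,0.7417,-0.2556,4.9890,0.1264,-0.3730,-0.2227,22.2130,-31.6431,15.7566,-3.4047,-2.1020
25,-0.0497,2.4085,-0.9156,-1.1042,-1.4747,-2.4667,3.5034,1.1047,-0.1718,5.0180,0.1174,-0.3531,-0.2579,21.9691,-30.5552,15.5479,-4.0326,-1.8632
26,-0.0885,2.4592,-0.8968,-1.1067,-1.3994,-2.6959,3.2359,1.3783,-0.1667,4.9966,0.1087,-0.3341,-0.2899,21.5882,-29.2573,15.2098,-4.6640,-1.6078
27,-0.1304,2.5056,-0.8746,-1.1096,-1.3248,-2.8809,2.9413,1.5498,-0.2208,4.9234,0.1002,-0.3160,-0.3187,21.0943,-27.8133,14.7718,-5.2628,-1.3483
28,-0.1747,2.5474,-0.8506,-1.1136,-1.2517,-3.0209,2.6174,1.6177,-0.3109,4.7914,0.0922,-0.2989,-0.3445,20.5108,-26.2851,14.2601,-5.7968,-1.0936
29,-0.2208,2.5842,-0.8263,-1.1191,-1.1810,-3.1183,2.2648,1.5918,-0.4138,4.5911,0.0844,-0.2831,-0.3675,19.8642,-24.7263,13.6969,-6.2387,-0.8503
30,-0.2681,2.6155,-0.8030,-1.1261,-1.1140,-3.1786,1.8865,1.4913,-0.5095,4.3150,0.0772,-0.2684,-0.3876,19.1877,-23.1756,13.1005,-6.5685,-0.6239
31,-0.3161,2.6409,-0.7816,-1.1343,-1.0516,-3.2094,1.4877,1.3404,-0.5844,3.9618,0.0704,-0.2548,-0.4053,18.5250,-21.6495,12.4848,-6.7735,-0.4199
32,-0.3643,2.6603,-0.7627,-1.1435,-0.9950,-3.2188,1.0762,1.1634,-0.6318,3.5400,0.0642,-0.2424,-0.4208,,,,,
# any joint saturated: no


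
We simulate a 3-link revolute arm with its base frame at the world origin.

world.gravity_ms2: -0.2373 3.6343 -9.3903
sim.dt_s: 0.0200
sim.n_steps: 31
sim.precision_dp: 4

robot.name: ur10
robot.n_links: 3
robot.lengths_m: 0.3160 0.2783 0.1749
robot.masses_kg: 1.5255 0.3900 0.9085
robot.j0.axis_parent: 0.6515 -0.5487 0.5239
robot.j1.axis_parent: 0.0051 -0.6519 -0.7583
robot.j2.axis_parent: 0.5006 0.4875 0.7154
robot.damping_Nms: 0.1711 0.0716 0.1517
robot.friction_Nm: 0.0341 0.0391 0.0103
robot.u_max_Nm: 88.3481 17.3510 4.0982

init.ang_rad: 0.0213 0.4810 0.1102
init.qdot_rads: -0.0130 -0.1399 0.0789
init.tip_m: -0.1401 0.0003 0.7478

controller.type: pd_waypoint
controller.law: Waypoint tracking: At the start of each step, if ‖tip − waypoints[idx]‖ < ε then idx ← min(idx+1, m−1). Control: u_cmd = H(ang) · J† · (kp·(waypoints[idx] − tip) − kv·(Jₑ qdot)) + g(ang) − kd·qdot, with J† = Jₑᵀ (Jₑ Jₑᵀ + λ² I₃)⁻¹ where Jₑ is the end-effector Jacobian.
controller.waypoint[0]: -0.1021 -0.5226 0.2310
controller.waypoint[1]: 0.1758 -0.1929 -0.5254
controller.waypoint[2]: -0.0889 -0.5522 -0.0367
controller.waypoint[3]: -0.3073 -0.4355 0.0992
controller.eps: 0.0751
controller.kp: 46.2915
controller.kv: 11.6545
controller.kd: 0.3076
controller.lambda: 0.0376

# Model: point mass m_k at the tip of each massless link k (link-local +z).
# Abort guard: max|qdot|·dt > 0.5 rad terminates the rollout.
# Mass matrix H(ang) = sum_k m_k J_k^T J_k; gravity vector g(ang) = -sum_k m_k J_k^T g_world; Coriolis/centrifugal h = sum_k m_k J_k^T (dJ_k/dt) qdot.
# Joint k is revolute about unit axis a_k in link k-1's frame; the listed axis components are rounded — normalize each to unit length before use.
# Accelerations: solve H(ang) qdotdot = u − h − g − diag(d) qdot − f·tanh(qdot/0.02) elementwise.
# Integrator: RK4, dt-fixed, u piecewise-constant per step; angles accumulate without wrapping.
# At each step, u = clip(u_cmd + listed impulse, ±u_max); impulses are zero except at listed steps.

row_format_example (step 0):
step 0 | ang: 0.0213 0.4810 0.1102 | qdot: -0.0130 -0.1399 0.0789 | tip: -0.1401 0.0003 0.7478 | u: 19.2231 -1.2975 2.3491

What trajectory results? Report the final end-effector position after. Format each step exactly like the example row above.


step 1 | ang: 0.0243 0.4827 0.1376 | qdot: 0.3566 0.1655 2.2063 | tip: -0.1403 -0.0041 0.7477 | u: 14.4291 -1.2667 1.2738
step 2 | ang: 0.0370 0.4772 0.1613 | qdot: 0.8748 -0.5815 0.5966 | tip: -0.1424 -0.0142 0.7474 | u: 11.5888 -1.0414 1.5695
step 3 | ang: 0.0557 0.4713 0.1950 | qdot: 1.0327 -0.1269 2.3859 | tip: -0.1460 -0.0288 0.7464 | u: 8.6101 -1.0939 0.7596
step 4 | ang: 0.0800 0.4621 0.2238 | qdot: 1.3619 -0.6812 0.8500 | tip: -0.1509 -0.0461 0.7448 | u: 6.9913 -0.9618 1.1387
step 5 | ang: 0.1073 0.4549 0.2603 | qdot: 1.4020 -0.1486 2.4657 | tip: -0.1564 -0.0656 0.7422 | u: 5.0892 -1.0849 0.4738
step 6 | ang: 0.1379 0.4460 0.2907 | qdot: 1.6273 -0.6319 0.9239 | tip: -0.1626 -0.0863 0.7388 | u: 4.1587 -1.0026 0.9113
step 7 | ang: 0.1699 0.4401 0.3278 | qdot: 1.6042 -0.0746 2.4388 | tip: -0.1691 -0.1081 0.7342 | u: 2.8677 -1.1619 0.3234
step 8 | ang: 0.2038 0.4331 0.3581 | qdot: 1.7670 -0.5244 0.9235 | tip: -0.1758 -0.1303 0.7289 | u: 2.2816 -1.1061 0.7787
step 9 | ang: 0.2383 0.4293 0.3943 | qdot: 1.7114 0.0289 2.3592 | tip: -0.1825 -0.1529 0.7224 | u: 1.3278 -1.2850 0.2395
step 10 | ang: 0.2741 0.4242 0.4229 | qdot: 1.8365 -0.4167 0.8607 | tip: -0.1892 -0.1754 0.7152 | u: 0.8977 -1.2365 0.7008
step 11 | ang: 0.3098 0.4223 0.4571 | qdot: 1.7654 0.1127 2.2255 | tip: -0.1956 -0.1980 0.7070 | u: 0.1254 -1.4187 0.1959
step 12 | ang: 0.3463 0.4191 0.4841 | qdot: 1.8606 -0.3135 0.8024 | tip: -0.2019 -0.2203 0.6981 | u: -0.2487 -1.3799 0.6391
step 13 | ang: 0.3825 0.4189 0.5158 | qdot: 1.7835 0.1752 2.0638 | tip: -0.2078 -0.2423 0.6883 | u: -0.9131 -1.5591 0.1765
step 14 | ang: 0.4191 0.4171 0.5405 | qdot: 1.8554 -0.2352 0.7265 | tip: -0.2134 -0.2640 0.6779 | u: -1.2710 -1.5209 0.5945
step 15 | ang: 0.4552 0.4181 0.5699 | qdot: 1.7730 0.2253 1.9213 | tip: -0.2185 -0.2852 0.6668 | u: -1.8665 -1.6992 0.1613
step 16 | ang: 0.4913 0.4176 0.5926 | qdot: 1.8249 -0.1677 0.6566 | tip: -0.2233 -0.3059 0.6553 | u: -2.2132 -1.6657 0.5604
step 17 | ang: 0.5268 0.4194 0.6196 | qdot: 1.7400 0.2571 1.7715 | tip: -0.2275 -0.3260 0.6432 | u: -2.7515 -1.8360 0.1597
step 18 | ang: 0.5621 0.4199 0.6406 | qdot: 1.7727 -0.1084 0.6063 | tip: -0.2312 -0.3456 0.6308 | u: -3.0852 -1.8074 0.5307
step 19 | ang: 0.5965 0.4223 0.6649 | qdot: 1.6887 0.2642 1.6034 | tip: -0.2344 -0.3645 0.6180 | u: -3.5666 -1.9590 0.1739
step 20 | ang: 0.6306 0.4236 0.6845 | qdot: 1.7022 -0.0562 0.5866 | tip: -0.2372 -0.3827 0.6051 | u: -3.8817 -1.9374 0.4999
step 21 | ang: 0.6637 0.4263 0.7067 | qdot: 1.6201 0.2634 1.4478 | tip: -0.2394 -0.4001 0.5919 | u: -4.3030 -2.0727 0.1939
step 22 | ang: 0.6961 0.4280 0.7248 | qdot: 1.6186 -0.0224 0.5564 | tip: -0.2411 -0.4168 0.5787 | u: -4.5900 -2.0507 0.4811
step 23 | ang: 0.7276 0.4311 0.7454 | qdot: 1.5368 0.2615 1.3286 | tip: -0.2424 -0.4328 0.5654 | u: -4.9535 -2.1729 0.2098
step 24 | ang: 0.7583 0.4331 0.7624 | qdot: 1.5231 0.0075 0.5403 | tip: -0.2432 -0.4480 0.5522 | u: -5.2051 -2.1532 0.4665
step 25 | ang: 0.7878 0.4362 0.7813 | qdot: 1.4435 0.2515 1.2153 | tip: -0.2435 -0.4624 0.5391 | u: -5.5114 -2.2580 0.2311
step 26 | ang: 0.8165 0.4385 0.7974 | qdot: 1.4198 0.0322 0.5380 | tip: -0.2435 -0.4760 0.5262 | u: -5.7253 -2.2405 0.4538
step 27 | ang: 0.8441 0.4416 0.8150 | qdot: 1.3435 0.2373 1.1137 | tip: -0.2431 -0.4888 0.5135 | u: -5.9763 -2.3286 0.2547
step 28 | ang: 0.8707 0.4441 0.8304 | qdot: 1.3129 0.0470 0.5331 | tip: -0.2424 -0.5009 0.5012 | u: -6.1523 -2.3106 0.4470
step 29 | ang: 0.8962 0.4471 0.8470 | qdot: 1.2398 0.2243 1.0367 | tip: -0.2414 -0.5123 0.4891 | u: -6.3533 -2.3859 0.2747
step 30 | ang: 0.9207 0.4496 0.8619 | qdot: 1.2047 0.0582 0.5340 | tip: -0.2401 -0.5229 0.4773 | u: -6.4930 -2.3679 0.4428
step 31 | ang: 0.9440 0.4526 0.8777 | qdot: 1.1357 0.2100 0.9709 | tip: -0.2385 -0.5329 0.4660
final tip position (m): -0.2385 -0.5329 0.4660


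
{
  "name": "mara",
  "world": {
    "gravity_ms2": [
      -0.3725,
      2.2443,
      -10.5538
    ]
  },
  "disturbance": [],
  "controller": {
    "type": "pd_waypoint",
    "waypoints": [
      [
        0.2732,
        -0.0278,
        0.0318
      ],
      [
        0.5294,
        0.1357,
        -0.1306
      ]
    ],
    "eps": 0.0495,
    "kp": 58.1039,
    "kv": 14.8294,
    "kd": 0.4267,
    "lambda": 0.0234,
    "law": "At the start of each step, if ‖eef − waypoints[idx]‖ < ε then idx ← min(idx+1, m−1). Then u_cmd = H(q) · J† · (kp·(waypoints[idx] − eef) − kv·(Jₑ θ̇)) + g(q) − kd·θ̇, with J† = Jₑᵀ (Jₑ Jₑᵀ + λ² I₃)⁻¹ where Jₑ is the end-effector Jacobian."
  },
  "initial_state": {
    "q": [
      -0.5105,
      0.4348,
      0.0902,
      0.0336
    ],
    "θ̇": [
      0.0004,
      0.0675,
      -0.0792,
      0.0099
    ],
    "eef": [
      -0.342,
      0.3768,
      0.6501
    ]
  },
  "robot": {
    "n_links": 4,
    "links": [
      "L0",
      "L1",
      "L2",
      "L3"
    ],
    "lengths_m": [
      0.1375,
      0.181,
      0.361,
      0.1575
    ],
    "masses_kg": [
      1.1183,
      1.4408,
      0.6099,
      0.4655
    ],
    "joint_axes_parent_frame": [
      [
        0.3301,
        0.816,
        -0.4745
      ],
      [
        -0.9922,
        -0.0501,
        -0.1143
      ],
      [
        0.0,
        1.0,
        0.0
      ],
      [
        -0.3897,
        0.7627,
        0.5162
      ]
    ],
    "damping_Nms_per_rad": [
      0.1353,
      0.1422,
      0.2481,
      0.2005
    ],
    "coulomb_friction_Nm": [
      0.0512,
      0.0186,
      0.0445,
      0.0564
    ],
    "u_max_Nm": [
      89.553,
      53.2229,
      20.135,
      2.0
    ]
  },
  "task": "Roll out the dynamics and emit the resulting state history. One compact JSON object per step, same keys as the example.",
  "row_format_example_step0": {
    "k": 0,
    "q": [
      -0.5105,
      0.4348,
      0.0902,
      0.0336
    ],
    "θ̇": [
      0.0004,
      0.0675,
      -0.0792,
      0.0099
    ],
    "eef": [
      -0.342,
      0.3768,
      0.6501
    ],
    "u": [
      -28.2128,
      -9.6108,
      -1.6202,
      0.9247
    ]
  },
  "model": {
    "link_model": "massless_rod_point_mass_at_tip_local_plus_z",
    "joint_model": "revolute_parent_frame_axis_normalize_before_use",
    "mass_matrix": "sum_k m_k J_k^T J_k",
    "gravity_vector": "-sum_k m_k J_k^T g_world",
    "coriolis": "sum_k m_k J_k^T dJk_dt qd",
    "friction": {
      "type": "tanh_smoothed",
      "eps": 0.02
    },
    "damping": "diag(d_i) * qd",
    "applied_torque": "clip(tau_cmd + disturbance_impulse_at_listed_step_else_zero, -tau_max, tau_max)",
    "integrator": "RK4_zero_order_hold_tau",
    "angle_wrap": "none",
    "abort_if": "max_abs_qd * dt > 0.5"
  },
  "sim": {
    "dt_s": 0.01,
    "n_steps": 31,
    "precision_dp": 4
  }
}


{"k":1,"q":[-0.5217,0.4304,0.1044,0.0464],"\u03b8\u0307":[-2.2239,-0.9343,2.9099,2.3683],"eef":[-0.3417,0.3771,0.6498],"u":[-51.4892,-9.4324,-7.6755,-0.1745]}
{"k":2,"q":[-0.5597,0.4145,0.1553,0.0731],"\u03b8\u0307":[-5.3542,-2.2486,7.2159,2.9653],"eef":[-0.341,0.3767,0.6492],"u":[-82.7223,-7.6829,-13.5451,-0.2691]}
{"k":3,"q":[-0.6359,0.3821,0.2574,0.1091],"\u03b8\u0307":[-9.8404,-4.2782,13.0904,4.0884],"eef":[-0.3406,0.3742,0.6463],"u":[-56.8433,-5.9113,-9.331,-0.4685]}
{"k":4,"q":[-0.7484,0.3316,0.4054,0.1456],"\u03b8\u0307":[-12.6194,-5.8702,16.3705,3.2104],"eef":[-0.3408,0.3682,0.638],"u":[-11.8345,-5.9677,-1.1689,0.1716]}
{"k":5,"q":[-0.8763,0.2688,0.5671,0.1743],"\u03b8\u0307":[-12.9575,-6.7233,15.9194,2.5033],"eef":[-0.3418,0.3593,0.6233],"u":[13.9262,-7.6729,4.3117,0.4995]}
{"k":6,"q":[-1.0023,0.1993,0.717,0.196],"\u03b8\u0307":[-12.2667,-7.218,14.1038,1.858],"eef":[-0.3435,0.3493,0.6037],"u":[25.7756,-9.6698,7.2789,0.6342]}
{"k":7,"q":[-1.1202,0.1251,0.8481,0.2119],"\u03b8\u0307":[-11.3478,-7.6175,12.1752,1.3459],"eef":[-0.3459,0.3398,0.5815],"u":[30.9482,-11.476,8.5991,0.6107]}
{"k":8,"q":[-1.2291,0.0469,0.9612,0.223],"\u03b8\u0307":[-10.4644,-8.0367,10.4977,0.9181],"eef":[-0.3484,0.3315,0.5581],"u":[33.0526,-13.012,8.8701,0.4972]}
{"k":9,"q":[-1.3297,-0.036,1.059,0.2304],"\u03b8\u0307":[-9.6774,-8.5368,9.1038,0.5719],"eef":[-0.3507,0.3247,0.5344],"u":[33.8092,-14.3606,8.4576,0.3218]}
{"k":10,"q":[-1.423,-0.1244,1.144,0.2346],"\u03b8\u0307":[-8.9876,-9.1641,7.9412,0.2924],"eef":[-0.3525,0.3193,0.5109],"u":[34.1165,-15.6541,7.5963,0.108]}
{"k":11,"q":[-1.5098,-0.22,1.2183,0.2364],"\u03b8\u0307":[-8.3806,-9.9663,6.9418,0.078],"eef":[-0.3538,0.3155,0.4878],"u":[34.5159,-17.0563,6.4387,-0.1325]}
{"k":12,"q":[-1.5909,-0.3248,1.2831,0.2366],"\u03b8\u0307":[-7.8362,-11.0037,6.0261,0.026],"eef":[-0.3545,0.3129,0.4654],"u":[35.4215,-18.7788,5.0682,-0.4392]}
{"k":13,"q":[-1.6668,-0.4415,1.339,0.2363],"\u03b8\u0307":[-7.3486,-12.351,5.1592,-0.0045],"eef":[-0.3546,0.3117,0.4437],"u":[37.1225,-20.9868,3.5625,-0.7353]}
{"k":14,"q":[-1.7381,-0.5736,1.3861,0.2368],"\u03b8\u0307":[-6.9053,-14.1019,4.2701,0.0628],"eef":[-0.3542,0.3114,0.4231],"u":[39.8789,-23.8553,1.8914,-1.0449]}
{"k":15,"q":[-1.8051,-0.7259,1.4238,0.2388],"\u03b8\u0307":[-6.4861,-16.3445,3.2648,0.3843],"eef":[-0.3531,0.3121,0.4039],"u":[43.6815,-27.2533,-0.138,-1.4177]}
{"k":16,"q":[-1.8678,-0.903,1.4504,0.2469],"\u03b8\u0307":[-6.0405,-19.0679,2.0132,1.3398],"eef":[-0.3513,0.3135,0.3866],"u":[47.7944,-29.9704,-3.1217,-1.988]}
{"k":17,"q":[-1.9255,-1.1083,1.4627,0.2686],"\u03b8\u0307":[-5.4536,-21.9047,0.4262,3.2256],"eef":[-0.3482,0.3157,0.372],"u":[49.4214,-28.0912,-7.8886,-2.0]}
{"k":18,"q":[-1.9742,-1.3358,1.4572,0.3241],"\u03b8\u0307":[-4.2387,-23.4888,-1.4528,7.9188],"eef":[-0.3427,0.3185,0.3607],"u":[44.2856,-17.1763,-13.1861,-2.0]}
{"k":19,"q":[-2.0053,-1.564,1.4364,0.4322],"\u03b8\u0307":[-1.9086,-22.0739,-2.4609,13.3233],"eef":[-0.3333,0.321,0.3533],"u":[31.0031,-4.2956,-12.5599,-2.0]}
{"k":20,"q":[-2.0103,-1.7673,1.4147,0.5735],"\u03b8\u0307":[0.9503,-18.6512,-1.6526,14.4576],"eef":[-0.3179,0.3223,0.3501],"u":[16.3417,2.3039,-7.4477,-2.0]}
{"k":21,"q":[-1.9894,-1.9378,1.4059,0.7006],"\u03b8\u0307":[3.262,-15.5808,-0.0397,10.9047],"eef":[-0.2959,0.3234,0.3513],"u":[5.8988,5.1693,-2.9641,-2.0]}
{"k":22,"q":[-1.9489,-2.0824,1.4125,0.7825],"\u03b8\u0307":[4.8297,-13.4404,1.3354,5.6329],"eef":[-0.2684,0.3263,0.3556],"u":[-0.0291,6.464,0.0835,-0.3814]}
{"k":23,"q":[-1.8941,-2.2093,1.4312,0.8235],"\u03b8\u0307":[6.1041,-12.0292,2.3651,2.5887],"eef":[-0.2378,0.3308,0.3611],"u":[-3.0494,6.4215,2.2796,1.1771]}
{"k":24,"q":[-1.8278,-2.3254,1.4586,0.844],"\u03b8\u0307":[7.0962,-11.2563,3.0822,1.4589],"eef":[-0.2063,0.3349,0.3666],"u":[-4.7273,4.8117,4.2824,1.6029]}
{"k":25,"q":[-1.7535,-2.4368,1.4919,0.8547],"\u03b8\u0307":[7.7152,-11.0693,3.5062,0.666],"eef":[-0.1753,0.337,0.3722],"u":[-6.0904,1.4507,6.4214,1.7684]}
{"k":26,"q":[-1.6746,-2.5499,1.5282,0.8587],"\u03b8\u0307":[8.016,-11.5649,3.6951,0.1293],"eef":[-0.1452,0.3369,0.378],"u":[-8.2886,-4.6522,8.9859,1.7575]}
{"k":27,"q":[-1.5943,-2.6732,1.5652,0.8586],"\u03b8\u0307":[7.9944,-13.1085,3.655,-0.1145],"eef":[-0.1161,0.3343,0.384],"u":[-13.5197,-14.064,11.754,1.5674]}
{"k":28,"q":[-1.5181,-2.8197,1.5982,0.8593],"\u03b8\u0307":[7.2876,-16.1727,2.9925,0.2524],"eef":[-0.0878,0.3294,0.3902],"u":[-19.8567,-15.1499,11.2243,1.0766]}
{"k":29,"q":[-1.4557,-2.9956,1.6171,0.8738],"\u03b8\u0307":[5.3896,-18.9338,0.9948,2.6727],"eef":[-0.0598,0.3228,0.3954],"u":[-18.4468,-4.0486,9.0956,-0.2002]}
{"k":30,"q":[-1.4087,-3.187,1.6199,0.9062],"\u03b8\u0307":[4.1125,-19.3032,-0.3152,3.8882],"eef":[-0.0317,0.3163,0.3975],"u":[-15.3174,1.9545,9.1532,-0.7211]}
{"k":31,"q":[-1.3707,-3.3763,1.6139,0.9449],"\u03b8\u0307":[3.4891,-18.5157,-0.8825,3.9768],"eef":[-0.0045,0.312,0.3956]}


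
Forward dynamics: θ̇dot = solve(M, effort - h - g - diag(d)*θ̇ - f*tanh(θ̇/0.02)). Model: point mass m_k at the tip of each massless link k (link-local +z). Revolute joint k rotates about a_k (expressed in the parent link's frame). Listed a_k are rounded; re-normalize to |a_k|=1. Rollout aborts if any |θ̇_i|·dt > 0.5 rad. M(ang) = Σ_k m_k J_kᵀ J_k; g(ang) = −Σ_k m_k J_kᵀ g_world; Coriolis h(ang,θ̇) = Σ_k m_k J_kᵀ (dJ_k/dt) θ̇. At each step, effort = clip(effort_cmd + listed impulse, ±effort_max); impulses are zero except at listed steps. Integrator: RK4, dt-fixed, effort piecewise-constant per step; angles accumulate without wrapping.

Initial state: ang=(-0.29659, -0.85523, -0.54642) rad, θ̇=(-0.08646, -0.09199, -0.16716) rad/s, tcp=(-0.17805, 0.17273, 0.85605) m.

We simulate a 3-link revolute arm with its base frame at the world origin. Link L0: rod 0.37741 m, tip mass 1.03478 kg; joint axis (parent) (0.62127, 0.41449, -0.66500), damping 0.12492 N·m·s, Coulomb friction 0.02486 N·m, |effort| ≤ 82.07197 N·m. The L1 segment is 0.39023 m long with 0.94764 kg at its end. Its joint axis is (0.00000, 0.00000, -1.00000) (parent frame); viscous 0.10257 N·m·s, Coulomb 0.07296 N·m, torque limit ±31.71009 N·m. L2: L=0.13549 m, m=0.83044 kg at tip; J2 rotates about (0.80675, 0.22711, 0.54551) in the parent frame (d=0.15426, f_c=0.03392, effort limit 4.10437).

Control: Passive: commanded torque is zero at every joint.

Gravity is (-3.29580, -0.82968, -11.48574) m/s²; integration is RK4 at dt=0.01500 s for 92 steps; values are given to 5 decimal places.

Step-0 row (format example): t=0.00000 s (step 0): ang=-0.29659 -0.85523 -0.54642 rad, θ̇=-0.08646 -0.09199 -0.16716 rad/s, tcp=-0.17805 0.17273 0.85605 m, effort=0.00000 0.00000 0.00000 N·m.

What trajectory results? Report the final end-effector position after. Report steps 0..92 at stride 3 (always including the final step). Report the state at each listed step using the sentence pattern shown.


t=0.04500 s (step 3): ang=-0.30641 -0.87049 -0.59036 rad, θ̇=-0.36803 -0.48229 -1.56003 rad/s, tcp=-0.18641 0.17781 0.85120 m, effort=0.00000 0.00000 0.00000 N·m.
t=0.09000 s (step 6): ang=-0.33086 -0.89437 -0.67513 rad, θ̇=-0.72874 -0.55376 -2.13403 rad/s, tcp=-0.20470 0.18954 0.84010 m, effort=0.00000 0.00000 0.00000 N·m.
t=0.13500 s (step 9): ang=-0.37283 -0.91831 -0.77805 rad, θ̇=-1.14596 -0.48582 -2.40473 rad/s, tcp=-0.23205 0.20742 0.82264 m, effort=0.00000 0.00000 0.00000 N·m.
t=0.18000 s (step 12): ang=-0.43490 -0.93554 -0.88865 rad, θ̇=-1.62357 -0.24556 -2.47809 rad/s, tcp=-0.26855 0.23079 0.79766 m, effort=0.00000 0.00000 0.00000 N·m.
t=0.22500 s (step 15): ang=-0.52001 -0.93827 -0.99820 rad, θ̇=-2.17205 0.05664 -2.37664 rad/s, tcp=-0.31475 0.25853 0.76341 m, effort=0.00000 0.00000 0.00000 N·m.
t=0.27000 s (step 18): ang=-0.63164 -0.93025 -1.09950 rad, θ̇=-2.80262 0.43631 -2.05949 rad/s, tcp=-0.37202 0.28751 0.71750 m, effort=0.00000 0.00000 0.00000 N·m.
t=0.31500 s (step 21): ang=-0.77344 -0.88785 -1.17791 rad, θ̇=-3.51243 1.56887 -1.36507 rad/s, tcp=-0.44071 0.31533 0.65713 m, effort=0.00000 0.00000 0.00000 N·m.
t=0.36000 s (step 24): ang=-0.94884 -0.77778 -1.21758 rad, θ̇=-4.29497 3.45539 -0.35842 rad/s, tcp=-0.52026 0.33849 0.57865 m, effort=0.00000 0.00000 0.00000 N·m.
t=0.40500 s (step 27): ang=-1.16089 -0.56573 -1.21263 rad, θ̇=-5.14013 6.08726 0.49057 rad/s, tcp=-0.60784 0.35052 0.47793 m, effort=0.00000 0.00000 0.00000 N·m.
t=0.45000 s (step 30): ang=-1.41280 -0.21945 -1.18236 rad, θ̇=-6.07022 9.34337 0.63777 rad/s, tcp=-0.69571 0.34134 0.35264 m, effort=0.00000 0.00000 0.00000 N·m.
t=0.49500 s (step 33): ang=-1.70801 0.26016 -1.18425 rad, θ̇=-7.04381 11.48387 -1.04638 rad/s, tcp=-0.77028 0.29639 0.20841 m, effort=0.00000 0.00000 0.00000 N·m.
t=0.54000 s (step 36): ang=-2.04235 0.73426 -1.28442 rad, θ̇=-7.72212 8.64790 -2.92391 rad/s, tcp=-0.81740 0.19675 0.06291 m, effort=0.00000 0.00000 0.00000 N·m.
t=0.58500 s (step 39): ang=-2.39381 1.00339 -1.36729 rad, θ̇=-7.81808 3.43751 0.00301 rad/s, tcp=-0.83289 0.03219 -0.06569 m, effort=0.00000 0.00000 0.00000 N·m.
t=0.63000 s (step 42): ang=-2.74155 1.06047 -1.27404 rad, θ̇=-7.62546 -0.59902 3.80127 rad/s, tcp=-0.80684 -0.18610 -0.16320 m, effort=0.00000 0.00000 0.00000 N·m.
t=0.67500 s (step 45): ang=-3.08193 0.98746 -1.08049 rad, θ̇=-7.52610 -2.22254 4.14457 rad/s, tcp=-0.71978 -0.42363 -0.20196 m, effort=0.00000 0.00000 0.00000 N·m.
t=0.72000 s (step 48): ang=-3.41955 0.90614 -0.93840 rad, θ̇=-7.45167 -1.05788 2.00714 rad/s, tcp=-0.57680 -0.62737 -0.17207 m, effort=0.00000 0.00000 0.00000 N·m.
t=0.76500 s (step 51): ang=-3.74770 0.89036 -0.90014 rad, θ̇=-7.05656 -0.10814 -0.20858 rad/s, tcp=-0.40621 -0.76601 -0.09255 m, effort=0.00000 0.00000 0.00000 N·m.
t=0.81000 s (step 54): ang=-4.05071 0.88758 -0.93525 rad, θ̇=-6.37995 -0.05212 -1.17819 rad/s, tcp=-0.23660 -0.83668 0.01600 m, effort=0.00000 0.00000 0.00000 N·m.
t=0.85500 s (step 57): ang=-4.31961 0.88089 -0.99439 rad, θ̇=-5.55063 -0.31684 -1.37153 rad/s, tcp=-0.08994 -0.85024 0.13478 m, effort=0.00000 0.00000 0.00000 N·m.
t=0.90000 s (step 60): ang=-4.54927 0.85758 -1.05517 rad, θ̇=-4.65251 -0.70638 -1.32502 rad/s, tcp=0.02444 -0.82430 0.24800 m, effort=0.00000 0.00000 0.00000 N·m.
t=0.94500 s (step 63): ang=-4.73840 0.81904 -1.11511 rad, θ̇=-3.75720 -0.98879 -1.36710 rad/s, tcp=0.10671 -0.77672 0.34519 m, effort=0.00000 0.00000 0.00000 N·m.
t=0.99000 s (step 66): ang=-4.88793 0.76979 -1.18090 rad, θ̇=-2.89539 -1.19127 -1.58510 rad/s, tcp=0.16227 -0.72197 0.42130 m, effort=0.00000 0.00000 0.00000 N·m.
t=1.03500 s (step 69): ang=-4.99963 0.71232 -1.25985 rad, θ̇=-2.07617 -1.35946 -1.94152 rad/s, tcp=0.19788 -0.67014 0.47538 m, effort=0.00000 0.00000 0.00000 N·m.
t=1.08000 s (step 72): ang=-5.07540 0.64776 -1.35668 rad, θ̇=-1.29756 -1.50534 -2.36707 rad/s, tcp=0.21949 -0.62750 0.50857 m, effort=0.00000 0.00000 0.00000 N·m.
t=1.12500 s (step 75): ang=-5.11690 0.57748 -1.47273 rad, θ̇=-0.55126 -1.60718 -2.78095 rad/s, tcp=0.23127 -0.59763 0.52268 m, effort=0.00000 0.00000 0.00000 N·m.
t=1.17000 s (step 78): ang=-5.12531 0.50455 -1.60527 rad, θ̇=0.17408 -1.60792 -3.08042 rad/s, tcp=0.23547 -0.58252 0.51935 m, effort=0.00000 0.00000 0.00000 N·m.
t=1.21500 s (step 81): ang=-5.10132 0.43533 -1.74636 rad, θ̇=0.89383 -1.43701 -3.13801 rad/s, tcp=0.23259 -0.58324 0.49974 m, effort=0.00000 0.00000 0.00000 N·m.
t=1.26000 s (step 84): ang=-5.04459 0.37857 -1.88193 rad, θ̇=1.63218 -1.04464 -2.81296 rad/s, tcp=0.22160 -0.60001 0.46442 m, effort=0.00000 0.00000 0.00000 N·m.
t=1.30500 s (step 87): ang=-4.95383 0.34481 -1.99229 rad, θ̇=2.40964 -0.42355 -2.00981 rad/s, tcp=0.19986 -0.63169 0.41326 m, effort=0.00000 0.00000 0.00000 N·m.
t=1.35000 s (step 90): ang=-4.82680 0.34008 -2.05684 rad, θ̇=3.25572 0.06012 -0.86692 rad/s, tcp=0.16308 -0.67464 0.34575 m, effort=0.00000 0.00000 0.00000 N·m.
t=1.38000 s (step 92): ang=-4.71995 0.34162 -2.07047 rad, θ̇=3.86785 0.06715 -0.00720 rad/s, tcp=0.12760 -0.70572 0.29189 m.
final tcp position (m): 0.12760 -0.70572 0.29189


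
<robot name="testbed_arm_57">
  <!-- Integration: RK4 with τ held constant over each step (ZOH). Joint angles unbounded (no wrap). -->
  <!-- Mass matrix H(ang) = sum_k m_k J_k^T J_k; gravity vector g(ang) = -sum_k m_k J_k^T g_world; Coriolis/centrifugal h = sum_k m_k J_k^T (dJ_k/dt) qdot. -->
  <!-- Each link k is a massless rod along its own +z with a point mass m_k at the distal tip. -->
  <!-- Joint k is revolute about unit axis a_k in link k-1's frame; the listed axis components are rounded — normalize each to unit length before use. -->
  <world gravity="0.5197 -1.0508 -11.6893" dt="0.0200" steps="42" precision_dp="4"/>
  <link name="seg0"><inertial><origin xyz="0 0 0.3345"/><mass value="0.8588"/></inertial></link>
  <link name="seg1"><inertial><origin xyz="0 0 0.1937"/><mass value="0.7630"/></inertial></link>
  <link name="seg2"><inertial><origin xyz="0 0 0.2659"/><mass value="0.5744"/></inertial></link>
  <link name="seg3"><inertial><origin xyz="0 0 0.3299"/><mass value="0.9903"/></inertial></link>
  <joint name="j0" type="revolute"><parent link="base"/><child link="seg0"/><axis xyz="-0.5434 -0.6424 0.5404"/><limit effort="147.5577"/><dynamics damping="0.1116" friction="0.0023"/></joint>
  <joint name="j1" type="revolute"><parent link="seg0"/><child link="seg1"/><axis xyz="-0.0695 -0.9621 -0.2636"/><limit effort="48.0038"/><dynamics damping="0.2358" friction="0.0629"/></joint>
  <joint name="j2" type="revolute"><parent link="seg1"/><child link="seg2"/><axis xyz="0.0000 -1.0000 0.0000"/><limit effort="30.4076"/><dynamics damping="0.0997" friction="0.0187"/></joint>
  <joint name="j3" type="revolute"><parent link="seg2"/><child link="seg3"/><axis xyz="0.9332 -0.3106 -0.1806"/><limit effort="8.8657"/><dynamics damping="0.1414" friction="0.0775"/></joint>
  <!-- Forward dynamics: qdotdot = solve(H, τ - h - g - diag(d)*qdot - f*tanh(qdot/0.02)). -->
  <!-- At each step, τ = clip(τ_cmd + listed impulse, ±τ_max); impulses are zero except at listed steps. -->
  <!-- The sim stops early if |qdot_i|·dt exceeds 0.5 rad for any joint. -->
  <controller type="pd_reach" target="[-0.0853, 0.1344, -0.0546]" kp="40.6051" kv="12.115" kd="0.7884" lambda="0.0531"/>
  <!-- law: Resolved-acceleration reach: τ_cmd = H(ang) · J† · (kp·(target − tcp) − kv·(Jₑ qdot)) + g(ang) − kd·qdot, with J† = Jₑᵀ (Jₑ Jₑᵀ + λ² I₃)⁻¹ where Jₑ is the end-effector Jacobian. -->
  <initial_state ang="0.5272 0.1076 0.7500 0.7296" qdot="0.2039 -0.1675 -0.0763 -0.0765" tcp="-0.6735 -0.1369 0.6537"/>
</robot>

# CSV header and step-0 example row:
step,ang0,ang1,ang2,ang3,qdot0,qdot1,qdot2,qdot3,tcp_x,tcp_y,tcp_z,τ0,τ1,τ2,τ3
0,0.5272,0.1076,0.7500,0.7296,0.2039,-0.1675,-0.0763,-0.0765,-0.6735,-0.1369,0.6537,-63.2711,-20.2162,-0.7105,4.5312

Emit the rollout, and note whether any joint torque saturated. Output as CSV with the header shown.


step,ang0,ang1,ang2,ang3,qdot0,qdot1,qdot2,qdot3,tcp_x,tcp_y,tcp_z,τ0,τ1,τ2,τ3
1,0.4926,0.1123,0.7813,0.7045,-3.6741,0.7294,3.0375,-2.2760,-0.6709,-0.1369,0.6509,-57.4519,-21.4952,-5.0817,4.4847
2,0.3804,0.1600,0.8323,0.6673,-7.5436,3.9626,2.1096,-1.2611,-0.6601,-0.1377,0.6409,-38.4479,-18.2190,-3.8688,1.5830
3,0.2188,0.2116,0.9198,0.6295,-8.6489,1.4185,6.2872,-2.3171,-0.6375,-0.1353,0.6249,-11.6696,-6.3808,-5.4621,0.9807
4,0.0349,0.2694,1.0087,0.6210,-9.6883,4.0379,2.9952,1.2828,-0.6047,-0.1300,0.6053,2.8328,-2.7266,-1.9205,-2.8805
5,-0.1377,0.2932,1.1249,0.6139,-7.7158,-1.1519,8.0530,-1.8163,-0.5667,-0.1229,0.5840,9.5991,4.0181,-5.8712,-0.4820
6,-0.3044,0.3323,1.2099,0.6377,-8.8089,4.4581,1.1875,3.7592,-0.5284,-0.1159,0.5619,12.6527,0.3655,-0.8295,-5.3879
7,-0.4462,0.3344,1.3226,0.6373,-5.5901,-3.4549,9.1568,-3.2481,-0.4919,-0.1080,0.5392,12.2574,6.0297,-7.8970,0.7002
8,-0.5844,0.3694,1.3898,0.6711,-7.9757,6.0339,-1.3684,5.8678,-0.4585,-0.1008,0.5160,13.8607,-1.4238,-0.2528,-7.3055
9,-0.6962,0.3626,1.4933,0.6651,-3.5033,-5.6491,10.4597,-5.5169,-0.4283,-0.0924,0.4925,10.6726,6.0561,-10.5574,2.6453
10,-0.8095,0.3986,1.5462,0.6994,-7.4579,8.0156,-3.8016,7.8355,-0.4013,-0.0849,0.4686,13.2815,-4.0750,0.2168,-8.8657
11,-0.8981,0.3924,1.6368,0.6908,-1.7789,-7.3447,11.3794,-7.4238,-0.3771,-0.0764,0.4448,8.4457,5.6689,-12.8230,4.1805
12,-0.9904,0.4281,1.6816,0.7208,-7.0065,9.4746,-5.3468,9.0386,-0.3557,-0.0689,0.4207,12.1942,-6.1900,0.2353,-8.8657
13,-1.0647,0.4351,1.7509,0.7220,-0.8419,-7.4232,10.8143,-7.5553,-0.3364,-0.0612,0.3967,6.7006,4.5280,-13.7343,3.9674
14,-1.1389,0.4658,1.7949,0.7437,-6.1680,9.1330,-4.9747,8.3662,-0.3193,-0.0543,0.3727,10.6904,-6.8970,-1.1581,-8.8657
15,-1.2011,0.4792,1.8526,0.7463,-0.4334,-6.5654,9.4846,-6.8761,-0.3038,-0.0472,0.3490,5.8256,2.9726,-13.7905,3.2474
16,-1.2610,0.5047,1.8973,0.7564,-5.2041,7.9660,-3.8190,6.7069,-0.2900,-0.0403,0.3258,8.9989,-7.0521,-2.9733,-8.8309
17,-1.3121,0.5183,1.9506,0.7510,-0.2336,-5.5673,8.1155,-6.2057,-0.2771,-0.0329,0.3033,5.8129,1.5497,-13.5641,2.8425
18,-1.3607,0.5399,1.9948,0.7480,-4.3267,6.7756,-2.7401,4.9394,-0.2653,-0.0254,0.2816,7.3981,-7.1734,-4.4784,-7.1379
19,-1.4056,0.5610,2.0371,0.7421,-0.4248,-3.8561,6.2073,-4.7648,-0.2543,-0.0181,0.2608,6.2891,-0.0630,-12.7039,1.7154
20,-1.4451,0.5789,2.0796,0.7298,-3.3103,4.9671,-1.3060,2.8609,-0.2440,-0.0106,0.2407,6.1579,-6.6137,-6.1954,-5.1431
21,-1.4844,0.6043,2.1132,0.7226,-0.7898,-1.9041,4.2030,-3.1059,-0.2346,-0.0039,0.2216,6.6152,-1.7398,-11.5274,0.3767
22,-1.5172,0.6209,2.1513,0.7060,-2.3615,3.1602,-0.0383,1.0652,-0.2255,0.0028,0.2033,5.5801,-5.7593,-7.7181,-3.3769
23,-1.5503,0.6459,2.1796,0.6958,-1.0445,-0.3825,2.6369,-1.8498,-0.2174,0.0088,0.1861,6.5108,-3.1011,-10.4989,-0.6085
24,-1.5779,0.6627,2.2114,0.6782,-1.6561,1.8870,0.7005,-0.0672,-0.2095,0.0146,0.1697,5.5320,-5.0581,-8.7129,-2.1860
25,-1.6050,0.6852,2.2359,0.6651,-1.0767,0.4466,1.6709,-1.1714,-0.2025,0.0198,0.1543,6.1801,-3.9338,-9.8372,-1.0793
26,-1.6278,0.7022,2.2616,0.6479,-1.1915,1.2005,0.9432,-0.5929,-0.1957,0.0247,0.1398,5.6540,-4.6627,-9.1770,-1.5447
27,-1.6491,0.7214,2.2826,0.6328,-0.9431,0.7497,1.1454,-0.8981,-0.1896,0.0291,0.1263,5.9004,-4.3250,-9.4874,-1.1788
28,-1.6674,0.7382,2.3028,0.6164,-0.8793,0.9123,0.8856,-0.7544,-0.1838,0.0332,0.1136,5.7052,-4.5309,-9.2774,-1.2379
29,-1.6835,0.7551,2.3202,0.6008,-0.7363,0.7869,0.8498,-0.8076,-0.1785,0.0370,0.1019,5.7406,-4.4656,-9.3019,-1.1109
30,-1.6972,0.7709,2.3359,0.5850,-0.6324,0.7901,0.7240,-0.7694,-0.1735,0.0404,0.0909,5.6645,-4.5170,-9.2113,-1.0728
31,-1.7087,0.7862,2.3496,0.5697,-0.5188,0.7440,0.6422,-0.7617,-0.1688,0.0436,0.0807,5.6299,-4.5189,-9.1595,-1.0076
32,-1.7181,0.8008,2.3615,0.5547,-0.4153,0.7195,0.5514,-0.7383,-0.1644,0.0465,0.0713,5.5722,-4.5406,-9.0870,-0.9600
33,-1.7254,0.8149,2.3718,0.5402,-0.3155,0.6902,0.4714,-0.7171,-0.1603,0.0492,0.0626,5.5159,-4.5574,-9.0179,-0.9129
34,-1.7307,0.8284,2.3805,0.5261,-0.2225,0.6651,0.3956,-0.6928,-0.1565,0.0518,0.0545,5.4535,-4.5788,-8.9456,-0.8718
35,-1.7343,0.8414,2.3877,0.5124,-0.1358,0.6411,0.3260,-0.6680,-0.1528,0.0542,0.0471,5.3893,-4.6020,-8.8736,-0.8344
36,-1.7362,0.8540,2.3936,0.4993,-0.0561,0.6187,0.2621,-0.6425,-0.1494,0.0564,0.0402,5.3242,-4.6277,-8.8021,-0.8009
37,-1.7366,0.8661,2.3983,0.4867,0.0166,0.5977,0.2037,-0.6167,-0.1461,0.0585,0.0338,5.2601,-4.6557,-8.7320,-0.7710
38,-1.7356,0.8778,2.4019,0.4746,0.0818,0.5782,0.1505,-0.5908,-0.1431,0.0605,0.0279,5.1985,-4.6859,-8.6634,-0.7445
39,-1.7334,0.8891,2.4045,0.4630,0.1406,0.5588,0.1030,-0.5657,-0.1401,0.0624,0.0225,5.1407,-4.7170,-8.5978,-0.7206
40,-1.7300,0.9001,2.4061,0.4520,0.1931,0.5404,0.0601,-0.5410,-0.1373,0.0642,0.0175,5.0867,-4.7496,-8.5345,-0.6997
41,-1.7257,0.9106,2.4070,0.4414,0.2398,0.5222,0.0221,-0.5173,-0.1346,0.0660,0.0128,5.0374,-4.7829,-8.4744,-0.6812
42,-1.7204,0.9208,2.4071,0.4312,0.2824,0.5005,-0.0083,-0.4965,-0.1321,0.0677,0.0086,,,,
# any joint saturated: yes
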